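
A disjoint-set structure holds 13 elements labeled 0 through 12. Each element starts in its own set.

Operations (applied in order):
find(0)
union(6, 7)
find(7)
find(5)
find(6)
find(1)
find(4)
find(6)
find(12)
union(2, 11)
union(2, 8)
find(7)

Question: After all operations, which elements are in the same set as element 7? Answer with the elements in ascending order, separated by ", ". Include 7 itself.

Step 1: find(0) -> no change; set of 0 is {0}
Step 2: union(6, 7) -> merged; set of 6 now {6, 7}
Step 3: find(7) -> no change; set of 7 is {6, 7}
Step 4: find(5) -> no change; set of 5 is {5}
Step 5: find(6) -> no change; set of 6 is {6, 7}
Step 6: find(1) -> no change; set of 1 is {1}
Step 7: find(4) -> no change; set of 4 is {4}
Step 8: find(6) -> no change; set of 6 is {6, 7}
Step 9: find(12) -> no change; set of 12 is {12}
Step 10: union(2, 11) -> merged; set of 2 now {2, 11}
Step 11: union(2, 8) -> merged; set of 2 now {2, 8, 11}
Step 12: find(7) -> no change; set of 7 is {6, 7}
Component of 7: {6, 7}

Answer: 6, 7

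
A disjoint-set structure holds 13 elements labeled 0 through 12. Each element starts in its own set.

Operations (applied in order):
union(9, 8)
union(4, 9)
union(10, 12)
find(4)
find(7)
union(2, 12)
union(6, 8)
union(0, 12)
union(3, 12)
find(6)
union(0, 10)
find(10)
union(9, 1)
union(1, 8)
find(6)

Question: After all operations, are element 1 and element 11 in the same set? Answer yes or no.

Step 1: union(9, 8) -> merged; set of 9 now {8, 9}
Step 2: union(4, 9) -> merged; set of 4 now {4, 8, 9}
Step 3: union(10, 12) -> merged; set of 10 now {10, 12}
Step 4: find(4) -> no change; set of 4 is {4, 8, 9}
Step 5: find(7) -> no change; set of 7 is {7}
Step 6: union(2, 12) -> merged; set of 2 now {2, 10, 12}
Step 7: union(6, 8) -> merged; set of 6 now {4, 6, 8, 9}
Step 8: union(0, 12) -> merged; set of 0 now {0, 2, 10, 12}
Step 9: union(3, 12) -> merged; set of 3 now {0, 2, 3, 10, 12}
Step 10: find(6) -> no change; set of 6 is {4, 6, 8, 9}
Step 11: union(0, 10) -> already same set; set of 0 now {0, 2, 3, 10, 12}
Step 12: find(10) -> no change; set of 10 is {0, 2, 3, 10, 12}
Step 13: union(9, 1) -> merged; set of 9 now {1, 4, 6, 8, 9}
Step 14: union(1, 8) -> already same set; set of 1 now {1, 4, 6, 8, 9}
Step 15: find(6) -> no change; set of 6 is {1, 4, 6, 8, 9}
Set of 1: {1, 4, 6, 8, 9}; 11 is not a member.

Answer: no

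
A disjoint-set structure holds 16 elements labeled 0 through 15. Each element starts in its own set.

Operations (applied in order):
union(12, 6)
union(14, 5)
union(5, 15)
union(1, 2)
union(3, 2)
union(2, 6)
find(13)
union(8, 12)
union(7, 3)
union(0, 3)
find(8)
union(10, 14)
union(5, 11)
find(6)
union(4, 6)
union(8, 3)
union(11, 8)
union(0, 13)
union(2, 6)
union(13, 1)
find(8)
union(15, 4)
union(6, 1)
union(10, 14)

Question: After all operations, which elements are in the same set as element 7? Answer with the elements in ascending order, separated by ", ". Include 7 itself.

Answer: 0, 1, 2, 3, 4, 5, 6, 7, 8, 10, 11, 12, 13, 14, 15

Derivation:
Step 1: union(12, 6) -> merged; set of 12 now {6, 12}
Step 2: union(14, 5) -> merged; set of 14 now {5, 14}
Step 3: union(5, 15) -> merged; set of 5 now {5, 14, 15}
Step 4: union(1, 2) -> merged; set of 1 now {1, 2}
Step 5: union(3, 2) -> merged; set of 3 now {1, 2, 3}
Step 6: union(2, 6) -> merged; set of 2 now {1, 2, 3, 6, 12}
Step 7: find(13) -> no change; set of 13 is {13}
Step 8: union(8, 12) -> merged; set of 8 now {1, 2, 3, 6, 8, 12}
Step 9: union(7, 3) -> merged; set of 7 now {1, 2, 3, 6, 7, 8, 12}
Step 10: union(0, 3) -> merged; set of 0 now {0, 1, 2, 3, 6, 7, 8, 12}
Step 11: find(8) -> no change; set of 8 is {0, 1, 2, 3, 6, 7, 8, 12}
Step 12: union(10, 14) -> merged; set of 10 now {5, 10, 14, 15}
Step 13: union(5, 11) -> merged; set of 5 now {5, 10, 11, 14, 15}
Step 14: find(6) -> no change; set of 6 is {0, 1, 2, 3, 6, 7, 8, 12}
Step 15: union(4, 6) -> merged; set of 4 now {0, 1, 2, 3, 4, 6, 7, 8, 12}
Step 16: union(8, 3) -> already same set; set of 8 now {0, 1, 2, 3, 4, 6, 7, 8, 12}
Step 17: union(11, 8) -> merged; set of 11 now {0, 1, 2, 3, 4, 5, 6, 7, 8, 10, 11, 12, 14, 15}
Step 18: union(0, 13) -> merged; set of 0 now {0, 1, 2, 3, 4, 5, 6, 7, 8, 10, 11, 12, 13, 14, 15}
Step 19: union(2, 6) -> already same set; set of 2 now {0, 1, 2, 3, 4, 5, 6, 7, 8, 10, 11, 12, 13, 14, 15}
Step 20: union(13, 1) -> already same set; set of 13 now {0, 1, 2, 3, 4, 5, 6, 7, 8, 10, 11, 12, 13, 14, 15}
Step 21: find(8) -> no change; set of 8 is {0, 1, 2, 3, 4, 5, 6, 7, 8, 10, 11, 12, 13, 14, 15}
Step 22: union(15, 4) -> already same set; set of 15 now {0, 1, 2, 3, 4, 5, 6, 7, 8, 10, 11, 12, 13, 14, 15}
Step 23: union(6, 1) -> already same set; set of 6 now {0, 1, 2, 3, 4, 5, 6, 7, 8, 10, 11, 12, 13, 14, 15}
Step 24: union(10, 14) -> already same set; set of 10 now {0, 1, 2, 3, 4, 5, 6, 7, 8, 10, 11, 12, 13, 14, 15}
Component of 7: {0, 1, 2, 3, 4, 5, 6, 7, 8, 10, 11, 12, 13, 14, 15}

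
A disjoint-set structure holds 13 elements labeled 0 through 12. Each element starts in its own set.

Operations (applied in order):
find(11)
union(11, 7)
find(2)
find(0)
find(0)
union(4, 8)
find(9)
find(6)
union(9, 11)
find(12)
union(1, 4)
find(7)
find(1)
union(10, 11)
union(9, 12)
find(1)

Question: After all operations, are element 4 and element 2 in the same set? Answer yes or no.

Answer: no

Derivation:
Step 1: find(11) -> no change; set of 11 is {11}
Step 2: union(11, 7) -> merged; set of 11 now {7, 11}
Step 3: find(2) -> no change; set of 2 is {2}
Step 4: find(0) -> no change; set of 0 is {0}
Step 5: find(0) -> no change; set of 0 is {0}
Step 6: union(4, 8) -> merged; set of 4 now {4, 8}
Step 7: find(9) -> no change; set of 9 is {9}
Step 8: find(6) -> no change; set of 6 is {6}
Step 9: union(9, 11) -> merged; set of 9 now {7, 9, 11}
Step 10: find(12) -> no change; set of 12 is {12}
Step 11: union(1, 4) -> merged; set of 1 now {1, 4, 8}
Step 12: find(7) -> no change; set of 7 is {7, 9, 11}
Step 13: find(1) -> no change; set of 1 is {1, 4, 8}
Step 14: union(10, 11) -> merged; set of 10 now {7, 9, 10, 11}
Step 15: union(9, 12) -> merged; set of 9 now {7, 9, 10, 11, 12}
Step 16: find(1) -> no change; set of 1 is {1, 4, 8}
Set of 4: {1, 4, 8}; 2 is not a member.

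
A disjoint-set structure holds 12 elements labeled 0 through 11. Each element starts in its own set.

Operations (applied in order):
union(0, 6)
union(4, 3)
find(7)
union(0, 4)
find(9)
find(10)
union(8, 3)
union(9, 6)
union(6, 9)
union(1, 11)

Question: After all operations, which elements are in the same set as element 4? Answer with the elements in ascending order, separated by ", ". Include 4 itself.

Step 1: union(0, 6) -> merged; set of 0 now {0, 6}
Step 2: union(4, 3) -> merged; set of 4 now {3, 4}
Step 3: find(7) -> no change; set of 7 is {7}
Step 4: union(0, 4) -> merged; set of 0 now {0, 3, 4, 6}
Step 5: find(9) -> no change; set of 9 is {9}
Step 6: find(10) -> no change; set of 10 is {10}
Step 7: union(8, 3) -> merged; set of 8 now {0, 3, 4, 6, 8}
Step 8: union(9, 6) -> merged; set of 9 now {0, 3, 4, 6, 8, 9}
Step 9: union(6, 9) -> already same set; set of 6 now {0, 3, 4, 6, 8, 9}
Step 10: union(1, 11) -> merged; set of 1 now {1, 11}
Component of 4: {0, 3, 4, 6, 8, 9}

Answer: 0, 3, 4, 6, 8, 9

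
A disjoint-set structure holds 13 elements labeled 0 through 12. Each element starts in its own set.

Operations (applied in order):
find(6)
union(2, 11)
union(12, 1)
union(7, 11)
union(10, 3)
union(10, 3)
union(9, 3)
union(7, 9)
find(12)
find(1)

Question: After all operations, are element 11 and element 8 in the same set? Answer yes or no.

Answer: no

Derivation:
Step 1: find(6) -> no change; set of 6 is {6}
Step 2: union(2, 11) -> merged; set of 2 now {2, 11}
Step 3: union(12, 1) -> merged; set of 12 now {1, 12}
Step 4: union(7, 11) -> merged; set of 7 now {2, 7, 11}
Step 5: union(10, 3) -> merged; set of 10 now {3, 10}
Step 6: union(10, 3) -> already same set; set of 10 now {3, 10}
Step 7: union(9, 3) -> merged; set of 9 now {3, 9, 10}
Step 8: union(7, 9) -> merged; set of 7 now {2, 3, 7, 9, 10, 11}
Step 9: find(12) -> no change; set of 12 is {1, 12}
Step 10: find(1) -> no change; set of 1 is {1, 12}
Set of 11: {2, 3, 7, 9, 10, 11}; 8 is not a member.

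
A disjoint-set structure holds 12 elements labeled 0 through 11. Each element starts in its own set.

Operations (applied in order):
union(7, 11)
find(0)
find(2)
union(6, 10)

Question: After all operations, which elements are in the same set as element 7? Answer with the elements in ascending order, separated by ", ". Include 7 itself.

Step 1: union(7, 11) -> merged; set of 7 now {7, 11}
Step 2: find(0) -> no change; set of 0 is {0}
Step 3: find(2) -> no change; set of 2 is {2}
Step 4: union(6, 10) -> merged; set of 6 now {6, 10}
Component of 7: {7, 11}

Answer: 7, 11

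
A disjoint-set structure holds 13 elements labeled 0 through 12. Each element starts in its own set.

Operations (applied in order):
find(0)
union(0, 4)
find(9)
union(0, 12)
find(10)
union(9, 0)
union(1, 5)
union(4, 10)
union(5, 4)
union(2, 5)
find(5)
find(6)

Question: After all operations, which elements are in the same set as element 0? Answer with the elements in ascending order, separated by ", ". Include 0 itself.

Step 1: find(0) -> no change; set of 0 is {0}
Step 2: union(0, 4) -> merged; set of 0 now {0, 4}
Step 3: find(9) -> no change; set of 9 is {9}
Step 4: union(0, 12) -> merged; set of 0 now {0, 4, 12}
Step 5: find(10) -> no change; set of 10 is {10}
Step 6: union(9, 0) -> merged; set of 9 now {0, 4, 9, 12}
Step 7: union(1, 5) -> merged; set of 1 now {1, 5}
Step 8: union(4, 10) -> merged; set of 4 now {0, 4, 9, 10, 12}
Step 9: union(5, 4) -> merged; set of 5 now {0, 1, 4, 5, 9, 10, 12}
Step 10: union(2, 5) -> merged; set of 2 now {0, 1, 2, 4, 5, 9, 10, 12}
Step 11: find(5) -> no change; set of 5 is {0, 1, 2, 4, 5, 9, 10, 12}
Step 12: find(6) -> no change; set of 6 is {6}
Component of 0: {0, 1, 2, 4, 5, 9, 10, 12}

Answer: 0, 1, 2, 4, 5, 9, 10, 12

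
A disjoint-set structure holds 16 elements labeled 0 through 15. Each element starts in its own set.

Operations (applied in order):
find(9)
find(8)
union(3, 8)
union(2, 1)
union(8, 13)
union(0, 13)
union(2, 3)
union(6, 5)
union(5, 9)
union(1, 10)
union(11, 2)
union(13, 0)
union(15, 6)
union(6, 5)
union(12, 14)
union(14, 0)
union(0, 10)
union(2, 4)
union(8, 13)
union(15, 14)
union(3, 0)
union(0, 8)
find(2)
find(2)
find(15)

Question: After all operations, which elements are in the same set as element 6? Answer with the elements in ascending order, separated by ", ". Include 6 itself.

Answer: 0, 1, 2, 3, 4, 5, 6, 8, 9, 10, 11, 12, 13, 14, 15

Derivation:
Step 1: find(9) -> no change; set of 9 is {9}
Step 2: find(8) -> no change; set of 8 is {8}
Step 3: union(3, 8) -> merged; set of 3 now {3, 8}
Step 4: union(2, 1) -> merged; set of 2 now {1, 2}
Step 5: union(8, 13) -> merged; set of 8 now {3, 8, 13}
Step 6: union(0, 13) -> merged; set of 0 now {0, 3, 8, 13}
Step 7: union(2, 3) -> merged; set of 2 now {0, 1, 2, 3, 8, 13}
Step 8: union(6, 5) -> merged; set of 6 now {5, 6}
Step 9: union(5, 9) -> merged; set of 5 now {5, 6, 9}
Step 10: union(1, 10) -> merged; set of 1 now {0, 1, 2, 3, 8, 10, 13}
Step 11: union(11, 2) -> merged; set of 11 now {0, 1, 2, 3, 8, 10, 11, 13}
Step 12: union(13, 0) -> already same set; set of 13 now {0, 1, 2, 3, 8, 10, 11, 13}
Step 13: union(15, 6) -> merged; set of 15 now {5, 6, 9, 15}
Step 14: union(6, 5) -> already same set; set of 6 now {5, 6, 9, 15}
Step 15: union(12, 14) -> merged; set of 12 now {12, 14}
Step 16: union(14, 0) -> merged; set of 14 now {0, 1, 2, 3, 8, 10, 11, 12, 13, 14}
Step 17: union(0, 10) -> already same set; set of 0 now {0, 1, 2, 3, 8, 10, 11, 12, 13, 14}
Step 18: union(2, 4) -> merged; set of 2 now {0, 1, 2, 3, 4, 8, 10, 11, 12, 13, 14}
Step 19: union(8, 13) -> already same set; set of 8 now {0, 1, 2, 3, 4, 8, 10, 11, 12, 13, 14}
Step 20: union(15, 14) -> merged; set of 15 now {0, 1, 2, 3, 4, 5, 6, 8, 9, 10, 11, 12, 13, 14, 15}
Step 21: union(3, 0) -> already same set; set of 3 now {0, 1, 2, 3, 4, 5, 6, 8, 9, 10, 11, 12, 13, 14, 15}
Step 22: union(0, 8) -> already same set; set of 0 now {0, 1, 2, 3, 4, 5, 6, 8, 9, 10, 11, 12, 13, 14, 15}
Step 23: find(2) -> no change; set of 2 is {0, 1, 2, 3, 4, 5, 6, 8, 9, 10, 11, 12, 13, 14, 15}
Step 24: find(2) -> no change; set of 2 is {0, 1, 2, 3, 4, 5, 6, 8, 9, 10, 11, 12, 13, 14, 15}
Step 25: find(15) -> no change; set of 15 is {0, 1, 2, 3, 4, 5, 6, 8, 9, 10, 11, 12, 13, 14, 15}
Component of 6: {0, 1, 2, 3, 4, 5, 6, 8, 9, 10, 11, 12, 13, 14, 15}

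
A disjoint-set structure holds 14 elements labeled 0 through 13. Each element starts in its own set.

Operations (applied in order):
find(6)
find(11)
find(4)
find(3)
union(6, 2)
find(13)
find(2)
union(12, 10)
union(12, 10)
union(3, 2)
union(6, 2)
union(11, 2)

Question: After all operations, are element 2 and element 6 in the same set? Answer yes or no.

Step 1: find(6) -> no change; set of 6 is {6}
Step 2: find(11) -> no change; set of 11 is {11}
Step 3: find(4) -> no change; set of 4 is {4}
Step 4: find(3) -> no change; set of 3 is {3}
Step 5: union(6, 2) -> merged; set of 6 now {2, 6}
Step 6: find(13) -> no change; set of 13 is {13}
Step 7: find(2) -> no change; set of 2 is {2, 6}
Step 8: union(12, 10) -> merged; set of 12 now {10, 12}
Step 9: union(12, 10) -> already same set; set of 12 now {10, 12}
Step 10: union(3, 2) -> merged; set of 3 now {2, 3, 6}
Step 11: union(6, 2) -> already same set; set of 6 now {2, 3, 6}
Step 12: union(11, 2) -> merged; set of 11 now {2, 3, 6, 11}
Set of 2: {2, 3, 6, 11}; 6 is a member.

Answer: yes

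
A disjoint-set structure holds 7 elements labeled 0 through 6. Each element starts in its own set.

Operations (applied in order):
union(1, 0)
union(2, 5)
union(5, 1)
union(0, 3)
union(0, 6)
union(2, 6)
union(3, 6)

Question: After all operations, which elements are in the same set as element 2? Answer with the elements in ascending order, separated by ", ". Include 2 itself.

Step 1: union(1, 0) -> merged; set of 1 now {0, 1}
Step 2: union(2, 5) -> merged; set of 2 now {2, 5}
Step 3: union(5, 1) -> merged; set of 5 now {0, 1, 2, 5}
Step 4: union(0, 3) -> merged; set of 0 now {0, 1, 2, 3, 5}
Step 5: union(0, 6) -> merged; set of 0 now {0, 1, 2, 3, 5, 6}
Step 6: union(2, 6) -> already same set; set of 2 now {0, 1, 2, 3, 5, 6}
Step 7: union(3, 6) -> already same set; set of 3 now {0, 1, 2, 3, 5, 6}
Component of 2: {0, 1, 2, 3, 5, 6}

Answer: 0, 1, 2, 3, 5, 6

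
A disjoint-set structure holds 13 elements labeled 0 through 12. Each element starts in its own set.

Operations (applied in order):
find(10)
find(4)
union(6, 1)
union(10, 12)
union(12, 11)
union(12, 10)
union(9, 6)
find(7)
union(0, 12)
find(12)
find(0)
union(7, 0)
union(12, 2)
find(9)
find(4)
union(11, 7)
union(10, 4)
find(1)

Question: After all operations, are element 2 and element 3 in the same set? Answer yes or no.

Answer: no

Derivation:
Step 1: find(10) -> no change; set of 10 is {10}
Step 2: find(4) -> no change; set of 4 is {4}
Step 3: union(6, 1) -> merged; set of 6 now {1, 6}
Step 4: union(10, 12) -> merged; set of 10 now {10, 12}
Step 5: union(12, 11) -> merged; set of 12 now {10, 11, 12}
Step 6: union(12, 10) -> already same set; set of 12 now {10, 11, 12}
Step 7: union(9, 6) -> merged; set of 9 now {1, 6, 9}
Step 8: find(7) -> no change; set of 7 is {7}
Step 9: union(0, 12) -> merged; set of 0 now {0, 10, 11, 12}
Step 10: find(12) -> no change; set of 12 is {0, 10, 11, 12}
Step 11: find(0) -> no change; set of 0 is {0, 10, 11, 12}
Step 12: union(7, 0) -> merged; set of 7 now {0, 7, 10, 11, 12}
Step 13: union(12, 2) -> merged; set of 12 now {0, 2, 7, 10, 11, 12}
Step 14: find(9) -> no change; set of 9 is {1, 6, 9}
Step 15: find(4) -> no change; set of 4 is {4}
Step 16: union(11, 7) -> already same set; set of 11 now {0, 2, 7, 10, 11, 12}
Step 17: union(10, 4) -> merged; set of 10 now {0, 2, 4, 7, 10, 11, 12}
Step 18: find(1) -> no change; set of 1 is {1, 6, 9}
Set of 2: {0, 2, 4, 7, 10, 11, 12}; 3 is not a member.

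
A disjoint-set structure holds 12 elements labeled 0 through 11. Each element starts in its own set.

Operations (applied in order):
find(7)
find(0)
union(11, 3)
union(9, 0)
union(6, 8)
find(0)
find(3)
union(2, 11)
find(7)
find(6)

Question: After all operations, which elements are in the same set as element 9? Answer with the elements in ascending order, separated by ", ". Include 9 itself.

Step 1: find(7) -> no change; set of 7 is {7}
Step 2: find(0) -> no change; set of 0 is {0}
Step 3: union(11, 3) -> merged; set of 11 now {3, 11}
Step 4: union(9, 0) -> merged; set of 9 now {0, 9}
Step 5: union(6, 8) -> merged; set of 6 now {6, 8}
Step 6: find(0) -> no change; set of 0 is {0, 9}
Step 7: find(3) -> no change; set of 3 is {3, 11}
Step 8: union(2, 11) -> merged; set of 2 now {2, 3, 11}
Step 9: find(7) -> no change; set of 7 is {7}
Step 10: find(6) -> no change; set of 6 is {6, 8}
Component of 9: {0, 9}

Answer: 0, 9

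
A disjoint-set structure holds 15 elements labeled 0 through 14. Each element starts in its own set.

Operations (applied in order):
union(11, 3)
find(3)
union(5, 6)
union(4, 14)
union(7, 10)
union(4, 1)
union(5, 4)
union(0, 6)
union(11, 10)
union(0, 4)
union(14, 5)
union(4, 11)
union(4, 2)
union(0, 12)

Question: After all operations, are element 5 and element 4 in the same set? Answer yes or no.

Step 1: union(11, 3) -> merged; set of 11 now {3, 11}
Step 2: find(3) -> no change; set of 3 is {3, 11}
Step 3: union(5, 6) -> merged; set of 5 now {5, 6}
Step 4: union(4, 14) -> merged; set of 4 now {4, 14}
Step 5: union(7, 10) -> merged; set of 7 now {7, 10}
Step 6: union(4, 1) -> merged; set of 4 now {1, 4, 14}
Step 7: union(5, 4) -> merged; set of 5 now {1, 4, 5, 6, 14}
Step 8: union(0, 6) -> merged; set of 0 now {0, 1, 4, 5, 6, 14}
Step 9: union(11, 10) -> merged; set of 11 now {3, 7, 10, 11}
Step 10: union(0, 4) -> already same set; set of 0 now {0, 1, 4, 5, 6, 14}
Step 11: union(14, 5) -> already same set; set of 14 now {0, 1, 4, 5, 6, 14}
Step 12: union(4, 11) -> merged; set of 4 now {0, 1, 3, 4, 5, 6, 7, 10, 11, 14}
Step 13: union(4, 2) -> merged; set of 4 now {0, 1, 2, 3, 4, 5, 6, 7, 10, 11, 14}
Step 14: union(0, 12) -> merged; set of 0 now {0, 1, 2, 3, 4, 5, 6, 7, 10, 11, 12, 14}
Set of 5: {0, 1, 2, 3, 4, 5, 6, 7, 10, 11, 12, 14}; 4 is a member.

Answer: yes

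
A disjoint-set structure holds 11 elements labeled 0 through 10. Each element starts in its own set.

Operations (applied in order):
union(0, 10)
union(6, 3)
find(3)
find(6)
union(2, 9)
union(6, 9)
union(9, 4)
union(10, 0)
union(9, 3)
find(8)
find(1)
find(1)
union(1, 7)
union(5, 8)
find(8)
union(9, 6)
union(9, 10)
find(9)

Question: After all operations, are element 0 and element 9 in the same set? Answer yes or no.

Step 1: union(0, 10) -> merged; set of 0 now {0, 10}
Step 2: union(6, 3) -> merged; set of 6 now {3, 6}
Step 3: find(3) -> no change; set of 3 is {3, 6}
Step 4: find(6) -> no change; set of 6 is {3, 6}
Step 5: union(2, 9) -> merged; set of 2 now {2, 9}
Step 6: union(6, 9) -> merged; set of 6 now {2, 3, 6, 9}
Step 7: union(9, 4) -> merged; set of 9 now {2, 3, 4, 6, 9}
Step 8: union(10, 0) -> already same set; set of 10 now {0, 10}
Step 9: union(9, 3) -> already same set; set of 9 now {2, 3, 4, 6, 9}
Step 10: find(8) -> no change; set of 8 is {8}
Step 11: find(1) -> no change; set of 1 is {1}
Step 12: find(1) -> no change; set of 1 is {1}
Step 13: union(1, 7) -> merged; set of 1 now {1, 7}
Step 14: union(5, 8) -> merged; set of 5 now {5, 8}
Step 15: find(8) -> no change; set of 8 is {5, 8}
Step 16: union(9, 6) -> already same set; set of 9 now {2, 3, 4, 6, 9}
Step 17: union(9, 10) -> merged; set of 9 now {0, 2, 3, 4, 6, 9, 10}
Step 18: find(9) -> no change; set of 9 is {0, 2, 3, 4, 6, 9, 10}
Set of 0: {0, 2, 3, 4, 6, 9, 10}; 9 is a member.

Answer: yes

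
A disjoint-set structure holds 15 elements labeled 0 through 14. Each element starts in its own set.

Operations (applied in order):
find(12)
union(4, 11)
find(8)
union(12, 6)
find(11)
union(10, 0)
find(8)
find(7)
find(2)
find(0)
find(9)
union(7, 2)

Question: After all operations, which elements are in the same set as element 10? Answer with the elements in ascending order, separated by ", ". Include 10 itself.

Answer: 0, 10

Derivation:
Step 1: find(12) -> no change; set of 12 is {12}
Step 2: union(4, 11) -> merged; set of 4 now {4, 11}
Step 3: find(8) -> no change; set of 8 is {8}
Step 4: union(12, 6) -> merged; set of 12 now {6, 12}
Step 5: find(11) -> no change; set of 11 is {4, 11}
Step 6: union(10, 0) -> merged; set of 10 now {0, 10}
Step 7: find(8) -> no change; set of 8 is {8}
Step 8: find(7) -> no change; set of 7 is {7}
Step 9: find(2) -> no change; set of 2 is {2}
Step 10: find(0) -> no change; set of 0 is {0, 10}
Step 11: find(9) -> no change; set of 9 is {9}
Step 12: union(7, 2) -> merged; set of 7 now {2, 7}
Component of 10: {0, 10}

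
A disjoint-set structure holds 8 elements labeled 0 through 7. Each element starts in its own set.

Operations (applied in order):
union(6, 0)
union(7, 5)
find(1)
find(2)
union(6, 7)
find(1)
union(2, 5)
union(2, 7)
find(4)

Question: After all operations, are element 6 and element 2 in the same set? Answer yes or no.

Answer: yes

Derivation:
Step 1: union(6, 0) -> merged; set of 6 now {0, 6}
Step 2: union(7, 5) -> merged; set of 7 now {5, 7}
Step 3: find(1) -> no change; set of 1 is {1}
Step 4: find(2) -> no change; set of 2 is {2}
Step 5: union(6, 7) -> merged; set of 6 now {0, 5, 6, 7}
Step 6: find(1) -> no change; set of 1 is {1}
Step 7: union(2, 5) -> merged; set of 2 now {0, 2, 5, 6, 7}
Step 8: union(2, 7) -> already same set; set of 2 now {0, 2, 5, 6, 7}
Step 9: find(4) -> no change; set of 4 is {4}
Set of 6: {0, 2, 5, 6, 7}; 2 is a member.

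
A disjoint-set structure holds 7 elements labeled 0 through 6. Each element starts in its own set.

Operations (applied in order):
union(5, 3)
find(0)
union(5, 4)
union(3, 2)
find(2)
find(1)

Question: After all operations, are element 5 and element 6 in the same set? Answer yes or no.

Step 1: union(5, 3) -> merged; set of 5 now {3, 5}
Step 2: find(0) -> no change; set of 0 is {0}
Step 3: union(5, 4) -> merged; set of 5 now {3, 4, 5}
Step 4: union(3, 2) -> merged; set of 3 now {2, 3, 4, 5}
Step 5: find(2) -> no change; set of 2 is {2, 3, 4, 5}
Step 6: find(1) -> no change; set of 1 is {1}
Set of 5: {2, 3, 4, 5}; 6 is not a member.

Answer: no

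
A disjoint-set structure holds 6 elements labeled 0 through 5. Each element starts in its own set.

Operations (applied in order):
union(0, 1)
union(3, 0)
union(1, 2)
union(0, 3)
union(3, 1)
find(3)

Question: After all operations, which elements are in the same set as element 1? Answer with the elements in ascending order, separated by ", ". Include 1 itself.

Answer: 0, 1, 2, 3

Derivation:
Step 1: union(0, 1) -> merged; set of 0 now {0, 1}
Step 2: union(3, 0) -> merged; set of 3 now {0, 1, 3}
Step 3: union(1, 2) -> merged; set of 1 now {0, 1, 2, 3}
Step 4: union(0, 3) -> already same set; set of 0 now {0, 1, 2, 3}
Step 5: union(3, 1) -> already same set; set of 3 now {0, 1, 2, 3}
Step 6: find(3) -> no change; set of 3 is {0, 1, 2, 3}
Component of 1: {0, 1, 2, 3}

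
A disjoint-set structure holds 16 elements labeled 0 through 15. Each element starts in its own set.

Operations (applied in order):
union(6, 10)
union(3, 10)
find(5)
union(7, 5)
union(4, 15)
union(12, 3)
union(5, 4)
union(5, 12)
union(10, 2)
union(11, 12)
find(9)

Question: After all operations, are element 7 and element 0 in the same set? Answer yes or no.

Answer: no

Derivation:
Step 1: union(6, 10) -> merged; set of 6 now {6, 10}
Step 2: union(3, 10) -> merged; set of 3 now {3, 6, 10}
Step 3: find(5) -> no change; set of 5 is {5}
Step 4: union(7, 5) -> merged; set of 7 now {5, 7}
Step 5: union(4, 15) -> merged; set of 4 now {4, 15}
Step 6: union(12, 3) -> merged; set of 12 now {3, 6, 10, 12}
Step 7: union(5, 4) -> merged; set of 5 now {4, 5, 7, 15}
Step 8: union(5, 12) -> merged; set of 5 now {3, 4, 5, 6, 7, 10, 12, 15}
Step 9: union(10, 2) -> merged; set of 10 now {2, 3, 4, 5, 6, 7, 10, 12, 15}
Step 10: union(11, 12) -> merged; set of 11 now {2, 3, 4, 5, 6, 7, 10, 11, 12, 15}
Step 11: find(9) -> no change; set of 9 is {9}
Set of 7: {2, 3, 4, 5, 6, 7, 10, 11, 12, 15}; 0 is not a member.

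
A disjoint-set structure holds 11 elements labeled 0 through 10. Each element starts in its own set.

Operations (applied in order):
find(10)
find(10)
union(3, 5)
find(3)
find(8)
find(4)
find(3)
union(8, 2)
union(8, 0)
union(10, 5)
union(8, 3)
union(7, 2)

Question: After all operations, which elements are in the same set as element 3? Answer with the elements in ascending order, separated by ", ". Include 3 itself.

Step 1: find(10) -> no change; set of 10 is {10}
Step 2: find(10) -> no change; set of 10 is {10}
Step 3: union(3, 5) -> merged; set of 3 now {3, 5}
Step 4: find(3) -> no change; set of 3 is {3, 5}
Step 5: find(8) -> no change; set of 8 is {8}
Step 6: find(4) -> no change; set of 4 is {4}
Step 7: find(3) -> no change; set of 3 is {3, 5}
Step 8: union(8, 2) -> merged; set of 8 now {2, 8}
Step 9: union(8, 0) -> merged; set of 8 now {0, 2, 8}
Step 10: union(10, 5) -> merged; set of 10 now {3, 5, 10}
Step 11: union(8, 3) -> merged; set of 8 now {0, 2, 3, 5, 8, 10}
Step 12: union(7, 2) -> merged; set of 7 now {0, 2, 3, 5, 7, 8, 10}
Component of 3: {0, 2, 3, 5, 7, 8, 10}

Answer: 0, 2, 3, 5, 7, 8, 10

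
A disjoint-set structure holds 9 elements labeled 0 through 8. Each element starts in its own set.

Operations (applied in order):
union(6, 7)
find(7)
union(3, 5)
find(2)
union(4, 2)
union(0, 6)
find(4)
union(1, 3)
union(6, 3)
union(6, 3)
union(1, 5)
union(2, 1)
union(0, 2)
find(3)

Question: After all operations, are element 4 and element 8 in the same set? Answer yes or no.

Answer: no

Derivation:
Step 1: union(6, 7) -> merged; set of 6 now {6, 7}
Step 2: find(7) -> no change; set of 7 is {6, 7}
Step 3: union(3, 5) -> merged; set of 3 now {3, 5}
Step 4: find(2) -> no change; set of 2 is {2}
Step 5: union(4, 2) -> merged; set of 4 now {2, 4}
Step 6: union(0, 6) -> merged; set of 0 now {0, 6, 7}
Step 7: find(4) -> no change; set of 4 is {2, 4}
Step 8: union(1, 3) -> merged; set of 1 now {1, 3, 5}
Step 9: union(6, 3) -> merged; set of 6 now {0, 1, 3, 5, 6, 7}
Step 10: union(6, 3) -> already same set; set of 6 now {0, 1, 3, 5, 6, 7}
Step 11: union(1, 5) -> already same set; set of 1 now {0, 1, 3, 5, 6, 7}
Step 12: union(2, 1) -> merged; set of 2 now {0, 1, 2, 3, 4, 5, 6, 7}
Step 13: union(0, 2) -> already same set; set of 0 now {0, 1, 2, 3, 4, 5, 6, 7}
Step 14: find(3) -> no change; set of 3 is {0, 1, 2, 3, 4, 5, 6, 7}
Set of 4: {0, 1, 2, 3, 4, 5, 6, 7}; 8 is not a member.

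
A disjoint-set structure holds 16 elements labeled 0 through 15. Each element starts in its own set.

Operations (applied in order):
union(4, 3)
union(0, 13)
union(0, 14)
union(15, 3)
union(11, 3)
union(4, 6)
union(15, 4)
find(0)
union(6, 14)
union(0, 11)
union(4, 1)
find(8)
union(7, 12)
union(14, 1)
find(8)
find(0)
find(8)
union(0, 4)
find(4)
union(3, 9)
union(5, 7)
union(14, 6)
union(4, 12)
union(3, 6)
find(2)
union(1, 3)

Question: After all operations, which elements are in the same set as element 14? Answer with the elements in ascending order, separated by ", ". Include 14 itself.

Answer: 0, 1, 3, 4, 5, 6, 7, 9, 11, 12, 13, 14, 15

Derivation:
Step 1: union(4, 3) -> merged; set of 4 now {3, 4}
Step 2: union(0, 13) -> merged; set of 0 now {0, 13}
Step 3: union(0, 14) -> merged; set of 0 now {0, 13, 14}
Step 4: union(15, 3) -> merged; set of 15 now {3, 4, 15}
Step 5: union(11, 3) -> merged; set of 11 now {3, 4, 11, 15}
Step 6: union(4, 6) -> merged; set of 4 now {3, 4, 6, 11, 15}
Step 7: union(15, 4) -> already same set; set of 15 now {3, 4, 6, 11, 15}
Step 8: find(0) -> no change; set of 0 is {0, 13, 14}
Step 9: union(6, 14) -> merged; set of 6 now {0, 3, 4, 6, 11, 13, 14, 15}
Step 10: union(0, 11) -> already same set; set of 0 now {0, 3, 4, 6, 11, 13, 14, 15}
Step 11: union(4, 1) -> merged; set of 4 now {0, 1, 3, 4, 6, 11, 13, 14, 15}
Step 12: find(8) -> no change; set of 8 is {8}
Step 13: union(7, 12) -> merged; set of 7 now {7, 12}
Step 14: union(14, 1) -> already same set; set of 14 now {0, 1, 3, 4, 6, 11, 13, 14, 15}
Step 15: find(8) -> no change; set of 8 is {8}
Step 16: find(0) -> no change; set of 0 is {0, 1, 3, 4, 6, 11, 13, 14, 15}
Step 17: find(8) -> no change; set of 8 is {8}
Step 18: union(0, 4) -> already same set; set of 0 now {0, 1, 3, 4, 6, 11, 13, 14, 15}
Step 19: find(4) -> no change; set of 4 is {0, 1, 3, 4, 6, 11, 13, 14, 15}
Step 20: union(3, 9) -> merged; set of 3 now {0, 1, 3, 4, 6, 9, 11, 13, 14, 15}
Step 21: union(5, 7) -> merged; set of 5 now {5, 7, 12}
Step 22: union(14, 6) -> already same set; set of 14 now {0, 1, 3, 4, 6, 9, 11, 13, 14, 15}
Step 23: union(4, 12) -> merged; set of 4 now {0, 1, 3, 4, 5, 6, 7, 9, 11, 12, 13, 14, 15}
Step 24: union(3, 6) -> already same set; set of 3 now {0, 1, 3, 4, 5, 6, 7, 9, 11, 12, 13, 14, 15}
Step 25: find(2) -> no change; set of 2 is {2}
Step 26: union(1, 3) -> already same set; set of 1 now {0, 1, 3, 4, 5, 6, 7, 9, 11, 12, 13, 14, 15}
Component of 14: {0, 1, 3, 4, 5, 6, 7, 9, 11, 12, 13, 14, 15}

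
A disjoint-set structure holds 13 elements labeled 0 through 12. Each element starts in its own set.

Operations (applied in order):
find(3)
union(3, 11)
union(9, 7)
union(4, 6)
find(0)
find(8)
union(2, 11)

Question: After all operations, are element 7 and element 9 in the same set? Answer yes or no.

Step 1: find(3) -> no change; set of 3 is {3}
Step 2: union(3, 11) -> merged; set of 3 now {3, 11}
Step 3: union(9, 7) -> merged; set of 9 now {7, 9}
Step 4: union(4, 6) -> merged; set of 4 now {4, 6}
Step 5: find(0) -> no change; set of 0 is {0}
Step 6: find(8) -> no change; set of 8 is {8}
Step 7: union(2, 11) -> merged; set of 2 now {2, 3, 11}
Set of 7: {7, 9}; 9 is a member.

Answer: yes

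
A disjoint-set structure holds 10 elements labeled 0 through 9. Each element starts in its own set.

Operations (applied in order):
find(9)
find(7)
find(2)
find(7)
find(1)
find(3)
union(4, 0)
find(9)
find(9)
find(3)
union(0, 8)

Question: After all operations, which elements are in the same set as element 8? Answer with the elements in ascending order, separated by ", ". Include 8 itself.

Step 1: find(9) -> no change; set of 9 is {9}
Step 2: find(7) -> no change; set of 7 is {7}
Step 3: find(2) -> no change; set of 2 is {2}
Step 4: find(7) -> no change; set of 7 is {7}
Step 5: find(1) -> no change; set of 1 is {1}
Step 6: find(3) -> no change; set of 3 is {3}
Step 7: union(4, 0) -> merged; set of 4 now {0, 4}
Step 8: find(9) -> no change; set of 9 is {9}
Step 9: find(9) -> no change; set of 9 is {9}
Step 10: find(3) -> no change; set of 3 is {3}
Step 11: union(0, 8) -> merged; set of 0 now {0, 4, 8}
Component of 8: {0, 4, 8}

Answer: 0, 4, 8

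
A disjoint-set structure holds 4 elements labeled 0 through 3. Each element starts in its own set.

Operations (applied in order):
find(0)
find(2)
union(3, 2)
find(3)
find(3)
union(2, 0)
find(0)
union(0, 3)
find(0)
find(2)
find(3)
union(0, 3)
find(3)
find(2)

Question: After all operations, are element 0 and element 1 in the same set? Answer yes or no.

Answer: no

Derivation:
Step 1: find(0) -> no change; set of 0 is {0}
Step 2: find(2) -> no change; set of 2 is {2}
Step 3: union(3, 2) -> merged; set of 3 now {2, 3}
Step 4: find(3) -> no change; set of 3 is {2, 3}
Step 5: find(3) -> no change; set of 3 is {2, 3}
Step 6: union(2, 0) -> merged; set of 2 now {0, 2, 3}
Step 7: find(0) -> no change; set of 0 is {0, 2, 3}
Step 8: union(0, 3) -> already same set; set of 0 now {0, 2, 3}
Step 9: find(0) -> no change; set of 0 is {0, 2, 3}
Step 10: find(2) -> no change; set of 2 is {0, 2, 3}
Step 11: find(3) -> no change; set of 3 is {0, 2, 3}
Step 12: union(0, 3) -> already same set; set of 0 now {0, 2, 3}
Step 13: find(3) -> no change; set of 3 is {0, 2, 3}
Step 14: find(2) -> no change; set of 2 is {0, 2, 3}
Set of 0: {0, 2, 3}; 1 is not a member.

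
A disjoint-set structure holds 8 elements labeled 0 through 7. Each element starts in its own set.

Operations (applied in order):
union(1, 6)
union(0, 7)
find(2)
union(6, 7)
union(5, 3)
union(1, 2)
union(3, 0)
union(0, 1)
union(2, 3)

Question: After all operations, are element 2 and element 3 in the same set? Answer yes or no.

Step 1: union(1, 6) -> merged; set of 1 now {1, 6}
Step 2: union(0, 7) -> merged; set of 0 now {0, 7}
Step 3: find(2) -> no change; set of 2 is {2}
Step 4: union(6, 7) -> merged; set of 6 now {0, 1, 6, 7}
Step 5: union(5, 3) -> merged; set of 5 now {3, 5}
Step 6: union(1, 2) -> merged; set of 1 now {0, 1, 2, 6, 7}
Step 7: union(3, 0) -> merged; set of 3 now {0, 1, 2, 3, 5, 6, 7}
Step 8: union(0, 1) -> already same set; set of 0 now {0, 1, 2, 3, 5, 6, 7}
Step 9: union(2, 3) -> already same set; set of 2 now {0, 1, 2, 3, 5, 6, 7}
Set of 2: {0, 1, 2, 3, 5, 6, 7}; 3 is a member.

Answer: yes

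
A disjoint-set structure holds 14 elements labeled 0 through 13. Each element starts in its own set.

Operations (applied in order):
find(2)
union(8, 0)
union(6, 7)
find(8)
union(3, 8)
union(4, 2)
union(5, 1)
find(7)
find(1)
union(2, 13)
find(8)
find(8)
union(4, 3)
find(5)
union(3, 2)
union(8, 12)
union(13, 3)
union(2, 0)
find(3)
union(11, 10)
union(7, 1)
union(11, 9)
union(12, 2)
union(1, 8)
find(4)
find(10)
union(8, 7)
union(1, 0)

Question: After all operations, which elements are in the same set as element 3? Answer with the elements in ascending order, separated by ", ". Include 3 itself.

Step 1: find(2) -> no change; set of 2 is {2}
Step 2: union(8, 0) -> merged; set of 8 now {0, 8}
Step 3: union(6, 7) -> merged; set of 6 now {6, 7}
Step 4: find(8) -> no change; set of 8 is {0, 8}
Step 5: union(3, 8) -> merged; set of 3 now {0, 3, 8}
Step 6: union(4, 2) -> merged; set of 4 now {2, 4}
Step 7: union(5, 1) -> merged; set of 5 now {1, 5}
Step 8: find(7) -> no change; set of 7 is {6, 7}
Step 9: find(1) -> no change; set of 1 is {1, 5}
Step 10: union(2, 13) -> merged; set of 2 now {2, 4, 13}
Step 11: find(8) -> no change; set of 8 is {0, 3, 8}
Step 12: find(8) -> no change; set of 8 is {0, 3, 8}
Step 13: union(4, 3) -> merged; set of 4 now {0, 2, 3, 4, 8, 13}
Step 14: find(5) -> no change; set of 5 is {1, 5}
Step 15: union(3, 2) -> already same set; set of 3 now {0, 2, 3, 4, 8, 13}
Step 16: union(8, 12) -> merged; set of 8 now {0, 2, 3, 4, 8, 12, 13}
Step 17: union(13, 3) -> already same set; set of 13 now {0, 2, 3, 4, 8, 12, 13}
Step 18: union(2, 0) -> already same set; set of 2 now {0, 2, 3, 4, 8, 12, 13}
Step 19: find(3) -> no change; set of 3 is {0, 2, 3, 4, 8, 12, 13}
Step 20: union(11, 10) -> merged; set of 11 now {10, 11}
Step 21: union(7, 1) -> merged; set of 7 now {1, 5, 6, 7}
Step 22: union(11, 9) -> merged; set of 11 now {9, 10, 11}
Step 23: union(12, 2) -> already same set; set of 12 now {0, 2, 3, 4, 8, 12, 13}
Step 24: union(1, 8) -> merged; set of 1 now {0, 1, 2, 3, 4, 5, 6, 7, 8, 12, 13}
Step 25: find(4) -> no change; set of 4 is {0, 1, 2, 3, 4, 5, 6, 7, 8, 12, 13}
Step 26: find(10) -> no change; set of 10 is {9, 10, 11}
Step 27: union(8, 7) -> already same set; set of 8 now {0, 1, 2, 3, 4, 5, 6, 7, 8, 12, 13}
Step 28: union(1, 0) -> already same set; set of 1 now {0, 1, 2, 3, 4, 5, 6, 7, 8, 12, 13}
Component of 3: {0, 1, 2, 3, 4, 5, 6, 7, 8, 12, 13}

Answer: 0, 1, 2, 3, 4, 5, 6, 7, 8, 12, 13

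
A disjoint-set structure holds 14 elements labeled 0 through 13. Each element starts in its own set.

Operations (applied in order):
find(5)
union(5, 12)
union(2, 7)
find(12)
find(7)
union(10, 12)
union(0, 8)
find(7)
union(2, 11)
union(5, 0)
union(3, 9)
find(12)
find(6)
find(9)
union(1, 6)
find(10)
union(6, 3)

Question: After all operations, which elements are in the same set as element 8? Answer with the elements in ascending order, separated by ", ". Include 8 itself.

Answer: 0, 5, 8, 10, 12

Derivation:
Step 1: find(5) -> no change; set of 5 is {5}
Step 2: union(5, 12) -> merged; set of 5 now {5, 12}
Step 3: union(2, 7) -> merged; set of 2 now {2, 7}
Step 4: find(12) -> no change; set of 12 is {5, 12}
Step 5: find(7) -> no change; set of 7 is {2, 7}
Step 6: union(10, 12) -> merged; set of 10 now {5, 10, 12}
Step 7: union(0, 8) -> merged; set of 0 now {0, 8}
Step 8: find(7) -> no change; set of 7 is {2, 7}
Step 9: union(2, 11) -> merged; set of 2 now {2, 7, 11}
Step 10: union(5, 0) -> merged; set of 5 now {0, 5, 8, 10, 12}
Step 11: union(3, 9) -> merged; set of 3 now {3, 9}
Step 12: find(12) -> no change; set of 12 is {0, 5, 8, 10, 12}
Step 13: find(6) -> no change; set of 6 is {6}
Step 14: find(9) -> no change; set of 9 is {3, 9}
Step 15: union(1, 6) -> merged; set of 1 now {1, 6}
Step 16: find(10) -> no change; set of 10 is {0, 5, 8, 10, 12}
Step 17: union(6, 3) -> merged; set of 6 now {1, 3, 6, 9}
Component of 8: {0, 5, 8, 10, 12}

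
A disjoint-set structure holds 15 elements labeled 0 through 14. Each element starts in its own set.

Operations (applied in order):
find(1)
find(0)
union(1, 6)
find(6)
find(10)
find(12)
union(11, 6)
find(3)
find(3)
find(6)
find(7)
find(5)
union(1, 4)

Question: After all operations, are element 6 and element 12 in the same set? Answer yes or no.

Step 1: find(1) -> no change; set of 1 is {1}
Step 2: find(0) -> no change; set of 0 is {0}
Step 3: union(1, 6) -> merged; set of 1 now {1, 6}
Step 4: find(6) -> no change; set of 6 is {1, 6}
Step 5: find(10) -> no change; set of 10 is {10}
Step 6: find(12) -> no change; set of 12 is {12}
Step 7: union(11, 6) -> merged; set of 11 now {1, 6, 11}
Step 8: find(3) -> no change; set of 3 is {3}
Step 9: find(3) -> no change; set of 3 is {3}
Step 10: find(6) -> no change; set of 6 is {1, 6, 11}
Step 11: find(7) -> no change; set of 7 is {7}
Step 12: find(5) -> no change; set of 5 is {5}
Step 13: union(1, 4) -> merged; set of 1 now {1, 4, 6, 11}
Set of 6: {1, 4, 6, 11}; 12 is not a member.

Answer: no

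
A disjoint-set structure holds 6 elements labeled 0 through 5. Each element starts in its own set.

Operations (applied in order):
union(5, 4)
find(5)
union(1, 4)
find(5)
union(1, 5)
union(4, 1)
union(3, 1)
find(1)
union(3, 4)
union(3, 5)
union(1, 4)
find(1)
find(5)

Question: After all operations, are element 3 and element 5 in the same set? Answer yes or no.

Step 1: union(5, 4) -> merged; set of 5 now {4, 5}
Step 2: find(5) -> no change; set of 5 is {4, 5}
Step 3: union(1, 4) -> merged; set of 1 now {1, 4, 5}
Step 4: find(5) -> no change; set of 5 is {1, 4, 5}
Step 5: union(1, 5) -> already same set; set of 1 now {1, 4, 5}
Step 6: union(4, 1) -> already same set; set of 4 now {1, 4, 5}
Step 7: union(3, 1) -> merged; set of 3 now {1, 3, 4, 5}
Step 8: find(1) -> no change; set of 1 is {1, 3, 4, 5}
Step 9: union(3, 4) -> already same set; set of 3 now {1, 3, 4, 5}
Step 10: union(3, 5) -> already same set; set of 3 now {1, 3, 4, 5}
Step 11: union(1, 4) -> already same set; set of 1 now {1, 3, 4, 5}
Step 12: find(1) -> no change; set of 1 is {1, 3, 4, 5}
Step 13: find(5) -> no change; set of 5 is {1, 3, 4, 5}
Set of 3: {1, 3, 4, 5}; 5 is a member.

Answer: yes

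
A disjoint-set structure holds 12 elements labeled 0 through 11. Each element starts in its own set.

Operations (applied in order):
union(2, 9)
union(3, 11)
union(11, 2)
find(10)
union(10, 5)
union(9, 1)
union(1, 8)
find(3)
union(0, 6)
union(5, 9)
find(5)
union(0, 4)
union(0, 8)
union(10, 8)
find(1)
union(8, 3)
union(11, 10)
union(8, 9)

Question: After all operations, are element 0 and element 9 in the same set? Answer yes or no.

Answer: yes

Derivation:
Step 1: union(2, 9) -> merged; set of 2 now {2, 9}
Step 2: union(3, 11) -> merged; set of 3 now {3, 11}
Step 3: union(11, 2) -> merged; set of 11 now {2, 3, 9, 11}
Step 4: find(10) -> no change; set of 10 is {10}
Step 5: union(10, 5) -> merged; set of 10 now {5, 10}
Step 6: union(9, 1) -> merged; set of 9 now {1, 2, 3, 9, 11}
Step 7: union(1, 8) -> merged; set of 1 now {1, 2, 3, 8, 9, 11}
Step 8: find(3) -> no change; set of 3 is {1, 2, 3, 8, 9, 11}
Step 9: union(0, 6) -> merged; set of 0 now {0, 6}
Step 10: union(5, 9) -> merged; set of 5 now {1, 2, 3, 5, 8, 9, 10, 11}
Step 11: find(5) -> no change; set of 5 is {1, 2, 3, 5, 8, 9, 10, 11}
Step 12: union(0, 4) -> merged; set of 0 now {0, 4, 6}
Step 13: union(0, 8) -> merged; set of 0 now {0, 1, 2, 3, 4, 5, 6, 8, 9, 10, 11}
Step 14: union(10, 8) -> already same set; set of 10 now {0, 1, 2, 3, 4, 5, 6, 8, 9, 10, 11}
Step 15: find(1) -> no change; set of 1 is {0, 1, 2, 3, 4, 5, 6, 8, 9, 10, 11}
Step 16: union(8, 3) -> already same set; set of 8 now {0, 1, 2, 3, 4, 5, 6, 8, 9, 10, 11}
Step 17: union(11, 10) -> already same set; set of 11 now {0, 1, 2, 3, 4, 5, 6, 8, 9, 10, 11}
Step 18: union(8, 9) -> already same set; set of 8 now {0, 1, 2, 3, 4, 5, 6, 8, 9, 10, 11}
Set of 0: {0, 1, 2, 3, 4, 5, 6, 8, 9, 10, 11}; 9 is a member.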